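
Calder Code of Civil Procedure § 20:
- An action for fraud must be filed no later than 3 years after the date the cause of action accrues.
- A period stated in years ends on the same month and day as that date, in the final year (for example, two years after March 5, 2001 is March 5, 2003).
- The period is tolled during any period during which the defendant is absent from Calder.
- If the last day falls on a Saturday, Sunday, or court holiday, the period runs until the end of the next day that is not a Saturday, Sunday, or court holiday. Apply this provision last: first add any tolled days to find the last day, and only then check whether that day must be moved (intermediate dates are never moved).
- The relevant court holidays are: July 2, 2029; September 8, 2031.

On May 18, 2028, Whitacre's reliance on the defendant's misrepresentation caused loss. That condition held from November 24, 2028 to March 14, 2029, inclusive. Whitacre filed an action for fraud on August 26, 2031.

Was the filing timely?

3 years after May 18, 2028 is May 18, 2031.
From November 24, 2028 through March 14, 2029 inclusive is 111 days; tolling adds 111 days: May 18, 2031 + 111 days = September 6, 2031.
September 6, 2031 is Saturday; September 7, 2031 is Sunday; September 8, 2031 is a listed holiday. The next qualifying day is September 9, 2031.
The deadline is September 9, 2031; the filing on August 26, 2031 is on or before that date.

Yes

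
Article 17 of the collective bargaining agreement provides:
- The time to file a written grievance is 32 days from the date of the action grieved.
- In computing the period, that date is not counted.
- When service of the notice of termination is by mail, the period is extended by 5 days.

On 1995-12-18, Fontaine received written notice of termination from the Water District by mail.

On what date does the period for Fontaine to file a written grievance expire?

January 24, 1996

32 days after 1995-12-18 is January 19, 1996.
Service was by mail, adding 5 days: January 19, 1996 + 5 days = January 24, 1996.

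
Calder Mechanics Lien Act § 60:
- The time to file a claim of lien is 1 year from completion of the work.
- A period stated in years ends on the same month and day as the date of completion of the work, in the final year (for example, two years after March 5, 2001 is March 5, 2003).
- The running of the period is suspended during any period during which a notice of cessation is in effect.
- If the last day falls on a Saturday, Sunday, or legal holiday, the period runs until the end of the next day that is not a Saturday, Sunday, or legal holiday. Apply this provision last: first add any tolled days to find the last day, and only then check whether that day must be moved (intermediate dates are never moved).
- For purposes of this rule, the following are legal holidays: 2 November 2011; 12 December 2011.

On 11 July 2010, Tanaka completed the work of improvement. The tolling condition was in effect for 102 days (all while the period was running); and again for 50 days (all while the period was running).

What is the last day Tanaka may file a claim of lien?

1 year after 11 July 2010 is July 11, 2011.
Tolling adds 102 days: July 11, 2011 + 102 days = October 21, 2011.
Tolling adds 50 days: October 21, 2011 + 50 days = December 10, 2011.
December 10, 2011 is Saturday; December 11, 2011 is Sunday; December 12, 2011 is a listed holiday. The next qualifying day is December 13, 2011.

December 13, 2011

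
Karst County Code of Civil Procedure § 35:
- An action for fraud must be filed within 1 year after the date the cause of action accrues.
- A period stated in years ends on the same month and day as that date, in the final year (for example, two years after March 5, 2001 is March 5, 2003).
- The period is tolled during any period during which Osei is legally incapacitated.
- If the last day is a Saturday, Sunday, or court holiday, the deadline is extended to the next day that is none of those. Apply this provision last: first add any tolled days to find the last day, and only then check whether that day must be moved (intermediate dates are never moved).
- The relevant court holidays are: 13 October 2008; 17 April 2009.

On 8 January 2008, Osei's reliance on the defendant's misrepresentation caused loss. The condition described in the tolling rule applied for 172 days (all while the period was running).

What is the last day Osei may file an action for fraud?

June 29, 2009

1 year after 8 January 2008 is January 8, 2009.
Tolling adds 172 days: January 8, 2009 + 172 days = June 29, 2009.
June 29, 2009 is a Monday and not a court holiday, so no extension applies.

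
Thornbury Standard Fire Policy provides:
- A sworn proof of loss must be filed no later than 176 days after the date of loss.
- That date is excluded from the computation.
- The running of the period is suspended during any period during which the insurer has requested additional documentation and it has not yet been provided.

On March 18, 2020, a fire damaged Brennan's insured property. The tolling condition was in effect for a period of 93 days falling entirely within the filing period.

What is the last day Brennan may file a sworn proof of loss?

December 12, 2020

176 days after March 18, 2020 is September 10, 2020.
Tolling adds 93 days: September 10, 2020 + 93 days = December 12, 2020.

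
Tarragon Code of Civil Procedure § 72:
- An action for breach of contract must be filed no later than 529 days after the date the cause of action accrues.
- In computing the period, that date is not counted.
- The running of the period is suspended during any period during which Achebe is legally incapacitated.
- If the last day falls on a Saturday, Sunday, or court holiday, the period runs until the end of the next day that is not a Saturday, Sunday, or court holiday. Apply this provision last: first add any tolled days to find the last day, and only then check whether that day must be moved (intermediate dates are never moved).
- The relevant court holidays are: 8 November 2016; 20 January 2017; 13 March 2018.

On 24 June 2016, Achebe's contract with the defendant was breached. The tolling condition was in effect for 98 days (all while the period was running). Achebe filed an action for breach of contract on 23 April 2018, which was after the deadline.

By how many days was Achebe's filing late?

40 days

529 days after 24 June 2016 is December 5, 2017.
Tolling adds 98 days: December 5, 2017 + 98 days = March 13, 2018.
March 13, 2018 is a listed holiday. The next qualifying day is March 14, 2018.
The deadline is March 14, 2018; from March 14, 2018 to April 23, 2018 is 40 days.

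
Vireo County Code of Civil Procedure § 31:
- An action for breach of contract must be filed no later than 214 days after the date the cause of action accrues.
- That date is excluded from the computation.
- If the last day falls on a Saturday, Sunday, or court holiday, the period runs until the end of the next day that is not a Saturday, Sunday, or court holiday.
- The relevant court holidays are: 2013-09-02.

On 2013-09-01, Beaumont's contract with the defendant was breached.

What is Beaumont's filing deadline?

April 3, 2014

214 days after 2013-09-01 is April 3, 2014.
April 3, 2014 is a Thursday and not a court holiday, so no extension applies.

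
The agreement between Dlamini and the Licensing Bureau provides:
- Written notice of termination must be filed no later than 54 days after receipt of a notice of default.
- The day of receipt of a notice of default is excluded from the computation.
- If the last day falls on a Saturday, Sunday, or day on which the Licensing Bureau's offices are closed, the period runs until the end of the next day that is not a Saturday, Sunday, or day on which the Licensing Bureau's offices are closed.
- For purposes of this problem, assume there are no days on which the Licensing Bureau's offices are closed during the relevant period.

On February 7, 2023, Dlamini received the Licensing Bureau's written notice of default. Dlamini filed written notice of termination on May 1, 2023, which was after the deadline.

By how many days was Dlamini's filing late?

28 days

54 days after February 7, 2023 is April 2, 2023.
April 2, 2023 is Sunday. The next qualifying day is April 3, 2023.
The deadline is April 3, 2023; from April 3, 2023 to May 1, 2023 is 28 days.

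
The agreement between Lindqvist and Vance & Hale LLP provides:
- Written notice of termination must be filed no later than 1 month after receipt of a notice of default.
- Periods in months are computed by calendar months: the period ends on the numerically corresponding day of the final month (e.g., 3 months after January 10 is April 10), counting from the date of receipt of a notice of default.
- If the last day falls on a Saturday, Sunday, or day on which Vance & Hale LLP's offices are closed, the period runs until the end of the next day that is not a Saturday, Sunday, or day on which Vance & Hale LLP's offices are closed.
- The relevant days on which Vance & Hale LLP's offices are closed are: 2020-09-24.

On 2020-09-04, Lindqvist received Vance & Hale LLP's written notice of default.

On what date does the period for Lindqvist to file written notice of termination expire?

1 month after 2020-09-04 is October 4, 2020.
October 4, 2020 is Sunday. The next qualifying day is October 5, 2020.

October 5, 2020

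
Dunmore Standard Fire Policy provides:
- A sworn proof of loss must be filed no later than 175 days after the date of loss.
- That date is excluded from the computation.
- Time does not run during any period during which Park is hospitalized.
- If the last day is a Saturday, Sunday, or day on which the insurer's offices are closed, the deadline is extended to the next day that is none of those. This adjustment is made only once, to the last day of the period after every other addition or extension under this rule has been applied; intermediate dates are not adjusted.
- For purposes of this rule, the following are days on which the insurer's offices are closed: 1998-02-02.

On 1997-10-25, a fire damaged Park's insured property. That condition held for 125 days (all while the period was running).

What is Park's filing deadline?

175 days after 1997-10-25 is April 18, 1998.
Tolling adds 125 days: April 18, 1998 + 125 days = August 21, 1998.
August 21, 1998 is a Friday and not a day on which the insurer's offices are closed, so no extension applies.

August 21, 1998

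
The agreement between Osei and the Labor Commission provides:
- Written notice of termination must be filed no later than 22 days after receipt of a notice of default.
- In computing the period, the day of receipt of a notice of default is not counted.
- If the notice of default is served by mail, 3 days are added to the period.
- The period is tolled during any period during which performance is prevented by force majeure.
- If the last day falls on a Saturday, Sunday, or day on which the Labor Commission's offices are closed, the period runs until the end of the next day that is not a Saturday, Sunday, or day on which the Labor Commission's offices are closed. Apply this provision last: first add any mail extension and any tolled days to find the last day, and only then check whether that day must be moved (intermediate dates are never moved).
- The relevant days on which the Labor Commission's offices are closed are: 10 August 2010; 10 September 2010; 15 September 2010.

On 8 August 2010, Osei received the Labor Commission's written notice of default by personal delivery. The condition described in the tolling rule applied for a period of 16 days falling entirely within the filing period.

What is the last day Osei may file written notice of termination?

September 16, 2010

22 days after 8 August 2010 is August 30, 2010.
Service was not by mail, so no mail extension applies.
Tolling adds 16 days: August 30, 2010 + 16 days = September 15, 2010.
September 15, 2010 is a listed holiday. The next qualifying day is September 16, 2010.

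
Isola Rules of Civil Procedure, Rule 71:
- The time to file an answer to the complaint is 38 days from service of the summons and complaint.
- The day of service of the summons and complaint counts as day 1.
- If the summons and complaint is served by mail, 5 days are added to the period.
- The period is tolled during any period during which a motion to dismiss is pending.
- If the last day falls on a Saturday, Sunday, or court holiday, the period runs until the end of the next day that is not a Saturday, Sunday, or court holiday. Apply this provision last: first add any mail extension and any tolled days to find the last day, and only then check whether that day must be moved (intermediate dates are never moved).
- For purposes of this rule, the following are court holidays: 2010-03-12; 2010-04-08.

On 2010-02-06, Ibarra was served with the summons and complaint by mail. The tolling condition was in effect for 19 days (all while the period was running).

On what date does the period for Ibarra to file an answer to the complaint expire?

Counting 2010-02-06 as day 1, day 38 is March 15, 2010.
Service was by mail, adding 5 days: March 15, 2010 + 5 days = March 20, 2010.
Tolling adds 19 days: March 20, 2010 + 19 days = April 8, 2010.
April 8, 2010 is a listed holiday. The next qualifying day is April 9, 2010.

April 9, 2010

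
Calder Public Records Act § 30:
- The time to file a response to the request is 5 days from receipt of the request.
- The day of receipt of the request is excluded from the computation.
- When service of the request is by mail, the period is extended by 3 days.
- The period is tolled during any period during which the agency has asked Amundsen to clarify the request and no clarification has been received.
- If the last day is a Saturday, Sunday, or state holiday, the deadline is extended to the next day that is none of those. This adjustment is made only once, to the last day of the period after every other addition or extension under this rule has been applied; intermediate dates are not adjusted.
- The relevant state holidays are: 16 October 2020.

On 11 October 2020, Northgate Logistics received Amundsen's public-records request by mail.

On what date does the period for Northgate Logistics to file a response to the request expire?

October 19, 2020

5 days after 11 October 2020 is October 16, 2020.
Service was by mail, adding 3 days: October 16, 2020 + 3 days = October 19, 2020.
October 19, 2020 is a Monday and not a state holiday, so no extension applies.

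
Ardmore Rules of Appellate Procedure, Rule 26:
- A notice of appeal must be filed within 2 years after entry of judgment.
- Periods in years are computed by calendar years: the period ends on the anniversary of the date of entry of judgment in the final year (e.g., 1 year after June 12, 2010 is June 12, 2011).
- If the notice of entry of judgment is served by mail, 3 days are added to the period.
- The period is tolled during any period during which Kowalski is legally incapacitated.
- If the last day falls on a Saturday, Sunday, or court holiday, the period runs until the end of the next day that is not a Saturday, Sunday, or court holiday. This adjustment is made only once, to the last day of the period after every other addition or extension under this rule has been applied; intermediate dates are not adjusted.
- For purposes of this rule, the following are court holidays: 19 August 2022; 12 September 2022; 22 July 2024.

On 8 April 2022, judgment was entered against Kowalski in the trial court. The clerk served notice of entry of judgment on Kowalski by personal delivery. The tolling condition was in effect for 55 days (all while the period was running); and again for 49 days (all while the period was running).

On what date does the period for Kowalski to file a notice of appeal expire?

2 years after 8 April 2022 is April 8, 2024.
Service was not by mail, so no mail extension applies.
Tolling adds 55 days: April 8, 2024 + 55 days = June 2, 2024.
Tolling adds 49 days: June 2, 2024 + 49 days = July 21, 2024.
July 21, 2024 is Sunday; July 22, 2024 is a listed holiday. The next qualifying day is July 23, 2024.

July 23, 2024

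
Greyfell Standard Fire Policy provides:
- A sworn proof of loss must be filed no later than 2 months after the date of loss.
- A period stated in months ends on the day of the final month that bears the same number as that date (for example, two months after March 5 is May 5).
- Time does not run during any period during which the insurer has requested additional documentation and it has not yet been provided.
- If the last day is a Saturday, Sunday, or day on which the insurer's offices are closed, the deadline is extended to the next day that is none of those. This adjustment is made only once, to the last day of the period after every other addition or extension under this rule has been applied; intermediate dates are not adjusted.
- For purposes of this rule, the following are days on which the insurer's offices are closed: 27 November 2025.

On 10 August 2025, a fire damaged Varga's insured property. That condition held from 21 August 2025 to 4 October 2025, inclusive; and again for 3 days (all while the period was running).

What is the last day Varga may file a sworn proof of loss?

2 months after 10 August 2025 is October 10, 2025.
From August 21, 2025 through October 4, 2025 inclusive is 45 days; tolling adds 45 days: October 10, 2025 + 45 days = November 24, 2025.
Tolling adds 3 days: November 24, 2025 + 3 days = November 27, 2025.
November 27, 2025 is a listed holiday. The next qualifying day is November 28, 2025.

November 28, 2025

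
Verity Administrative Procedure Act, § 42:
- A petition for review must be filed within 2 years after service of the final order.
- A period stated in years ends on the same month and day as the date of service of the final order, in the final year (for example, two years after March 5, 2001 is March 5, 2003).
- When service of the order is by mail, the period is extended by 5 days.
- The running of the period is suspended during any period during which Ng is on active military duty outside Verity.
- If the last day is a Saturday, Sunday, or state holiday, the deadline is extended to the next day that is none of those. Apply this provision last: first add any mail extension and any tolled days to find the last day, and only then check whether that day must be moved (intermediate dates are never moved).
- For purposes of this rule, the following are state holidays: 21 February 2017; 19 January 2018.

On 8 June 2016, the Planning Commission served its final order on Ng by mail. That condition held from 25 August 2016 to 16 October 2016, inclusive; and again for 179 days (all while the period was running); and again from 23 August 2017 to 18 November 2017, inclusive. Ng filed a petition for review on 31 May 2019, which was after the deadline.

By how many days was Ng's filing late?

32 days

2 years after 8 June 2016 is June 8, 2018.
Service was by mail, adding 5 days: June 8, 2018 + 5 days = June 13, 2018.
From August 25, 2016 through October 16, 2016 inclusive is 53 days; tolling adds 53 days: June 13, 2018 + 53 days = August 5, 2018.
Tolling adds 179 days: August 5, 2018 + 179 days = January 31, 2019.
From August 23, 2017 through November 18, 2017 inclusive is 88 days; tolling adds 88 days: January 31, 2019 + 88 days = April 29, 2019.
April 29, 2019 is a Monday and not a state holiday, so no extension applies.
The deadline is April 29, 2019; from April 29, 2019 to May 31, 2019 is 32 days.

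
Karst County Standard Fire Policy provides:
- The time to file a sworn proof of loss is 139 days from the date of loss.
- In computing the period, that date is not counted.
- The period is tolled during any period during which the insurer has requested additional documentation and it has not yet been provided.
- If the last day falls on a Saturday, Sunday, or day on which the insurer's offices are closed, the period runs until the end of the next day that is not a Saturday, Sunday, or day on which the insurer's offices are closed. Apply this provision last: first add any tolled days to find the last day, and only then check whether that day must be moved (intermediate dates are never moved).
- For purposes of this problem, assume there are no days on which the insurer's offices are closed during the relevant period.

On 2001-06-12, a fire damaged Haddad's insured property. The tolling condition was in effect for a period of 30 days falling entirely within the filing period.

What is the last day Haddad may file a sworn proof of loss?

139 days after 2001-06-12 is October 29, 2001.
Tolling adds 30 days: October 29, 2001 + 30 days = November 28, 2001.
November 28, 2001 is a Wednesday and not a day on which the insurer's offices are closed, so no extension applies.

November 28, 2001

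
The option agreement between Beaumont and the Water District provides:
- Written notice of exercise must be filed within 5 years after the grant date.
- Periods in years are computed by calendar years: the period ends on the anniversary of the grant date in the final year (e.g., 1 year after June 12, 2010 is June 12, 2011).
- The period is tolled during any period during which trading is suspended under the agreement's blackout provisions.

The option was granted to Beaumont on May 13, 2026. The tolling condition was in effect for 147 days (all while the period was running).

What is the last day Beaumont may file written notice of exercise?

October 7, 2031

5 years after May 13, 2026 is May 13, 2031.
Tolling adds 147 days: May 13, 2031 + 147 days = October 7, 2031.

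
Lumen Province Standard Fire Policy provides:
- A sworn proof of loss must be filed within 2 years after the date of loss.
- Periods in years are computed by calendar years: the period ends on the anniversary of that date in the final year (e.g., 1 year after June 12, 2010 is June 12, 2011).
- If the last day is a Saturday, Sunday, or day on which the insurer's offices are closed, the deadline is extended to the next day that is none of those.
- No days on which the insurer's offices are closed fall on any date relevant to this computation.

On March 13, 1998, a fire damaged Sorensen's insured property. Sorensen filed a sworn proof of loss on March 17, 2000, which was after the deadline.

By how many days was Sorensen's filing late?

4 days

2 years after March 13, 1998 is March 13, 2000.
March 13, 2000 is a Monday and not a day on which the insurer's offices are closed, so no extension applies.
The deadline is March 13, 2000; from March 13, 2000 to March 17, 2000 is 4 days.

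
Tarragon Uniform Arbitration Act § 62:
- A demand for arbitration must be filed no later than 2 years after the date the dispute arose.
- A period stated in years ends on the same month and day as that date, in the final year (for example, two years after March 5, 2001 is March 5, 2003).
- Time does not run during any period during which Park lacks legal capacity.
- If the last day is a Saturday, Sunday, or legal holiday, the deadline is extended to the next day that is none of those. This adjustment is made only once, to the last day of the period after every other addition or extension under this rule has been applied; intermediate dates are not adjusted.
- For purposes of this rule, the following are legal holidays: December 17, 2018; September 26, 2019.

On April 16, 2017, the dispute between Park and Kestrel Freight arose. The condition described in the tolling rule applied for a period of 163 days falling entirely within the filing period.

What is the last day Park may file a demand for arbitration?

2 years after April 16, 2017 is April 16, 2019.
Tolling adds 163 days: April 16, 2019 + 163 days = September 26, 2019.
September 26, 2019 is a listed holiday. The next qualifying day is September 27, 2019.

September 27, 2019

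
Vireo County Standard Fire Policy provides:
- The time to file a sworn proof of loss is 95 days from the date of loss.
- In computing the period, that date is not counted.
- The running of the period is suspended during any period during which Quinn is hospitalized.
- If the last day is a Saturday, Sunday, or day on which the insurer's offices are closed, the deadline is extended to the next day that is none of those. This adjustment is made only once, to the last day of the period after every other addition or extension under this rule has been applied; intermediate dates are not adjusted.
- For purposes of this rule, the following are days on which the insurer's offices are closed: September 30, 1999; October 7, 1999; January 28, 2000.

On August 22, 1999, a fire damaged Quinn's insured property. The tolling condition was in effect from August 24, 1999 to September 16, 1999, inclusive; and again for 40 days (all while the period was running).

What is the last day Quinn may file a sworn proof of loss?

95 days after August 22, 1999 is November 25, 1999.
From August 24, 1999 through September 16, 1999 inclusive is 24 days; tolling adds 24 days: November 25, 1999 + 24 days = December 19, 1999.
Tolling adds 40 days: December 19, 1999 + 40 days = January 28, 2000.
January 28, 2000 is a listed holiday; January 29, 2000 is Saturday; January 30, 2000 is Sunday. The next qualifying day is January 31, 2000.

January 31, 2000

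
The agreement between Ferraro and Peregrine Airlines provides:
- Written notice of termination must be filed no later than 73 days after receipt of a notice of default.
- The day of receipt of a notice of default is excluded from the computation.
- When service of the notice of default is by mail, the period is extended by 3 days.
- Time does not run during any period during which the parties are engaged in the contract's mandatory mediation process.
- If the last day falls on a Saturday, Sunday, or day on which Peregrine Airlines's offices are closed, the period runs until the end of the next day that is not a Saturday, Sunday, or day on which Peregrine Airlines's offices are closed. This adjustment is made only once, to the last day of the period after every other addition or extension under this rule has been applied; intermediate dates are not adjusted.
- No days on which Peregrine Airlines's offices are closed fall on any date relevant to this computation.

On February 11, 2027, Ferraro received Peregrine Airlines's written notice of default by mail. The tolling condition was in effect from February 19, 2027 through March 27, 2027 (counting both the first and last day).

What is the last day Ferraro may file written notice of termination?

73 days after February 11, 2027 is April 25, 2027.
Service was by mail, adding 3 days: April 25, 2027 + 3 days = April 28, 2027.
From February 19, 2027 through March 27, 2027 inclusive is 37 days; tolling adds 37 days: April 28, 2027 + 37 days = June 4, 2027.
June 4, 2027 is a Friday and not a day on which Peregrine Airlines's offices are closed, so no extension applies.

June 4, 2027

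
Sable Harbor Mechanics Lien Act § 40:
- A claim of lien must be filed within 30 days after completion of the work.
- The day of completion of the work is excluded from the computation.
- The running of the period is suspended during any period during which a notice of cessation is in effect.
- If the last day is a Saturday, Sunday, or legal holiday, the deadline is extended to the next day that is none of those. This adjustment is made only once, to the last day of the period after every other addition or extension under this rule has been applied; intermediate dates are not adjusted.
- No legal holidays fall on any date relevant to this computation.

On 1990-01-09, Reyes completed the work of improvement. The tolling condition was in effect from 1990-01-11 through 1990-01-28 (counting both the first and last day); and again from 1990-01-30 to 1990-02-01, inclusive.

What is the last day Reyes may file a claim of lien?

March 1, 1990

30 days after 1990-01-09 is February 8, 1990.
From January 11, 1990 through January 28, 1990 inclusive is 18 days; tolling adds 18 days: February 8, 1990 + 18 days = February 26, 1990.
From January 30, 1990 through February 1, 1990 inclusive is 3 days; tolling adds 3 days: February 26, 1990 + 3 days = March 1, 1990.
March 1, 1990 is a Thursday and not a legal holiday, so no extension applies.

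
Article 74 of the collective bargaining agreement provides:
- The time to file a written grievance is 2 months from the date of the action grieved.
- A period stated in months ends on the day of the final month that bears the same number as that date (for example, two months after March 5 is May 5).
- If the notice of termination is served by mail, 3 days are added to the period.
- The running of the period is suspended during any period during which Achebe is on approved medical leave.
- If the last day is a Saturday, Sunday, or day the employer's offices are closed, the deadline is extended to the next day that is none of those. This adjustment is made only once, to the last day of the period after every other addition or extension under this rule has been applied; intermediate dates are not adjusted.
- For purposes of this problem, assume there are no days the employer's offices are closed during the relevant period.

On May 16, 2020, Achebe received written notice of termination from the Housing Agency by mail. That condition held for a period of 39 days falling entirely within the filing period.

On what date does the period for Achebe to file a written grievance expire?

August 27, 2020

2 months after May 16, 2020 is July 16, 2020.
Service was by mail, adding 3 days: July 16, 2020 + 3 days = July 19, 2020.
Tolling adds 39 days: July 19, 2020 + 39 days = August 27, 2020.
August 27, 2020 is a Thursday and not a day the employer's offices are closed, so no extension applies.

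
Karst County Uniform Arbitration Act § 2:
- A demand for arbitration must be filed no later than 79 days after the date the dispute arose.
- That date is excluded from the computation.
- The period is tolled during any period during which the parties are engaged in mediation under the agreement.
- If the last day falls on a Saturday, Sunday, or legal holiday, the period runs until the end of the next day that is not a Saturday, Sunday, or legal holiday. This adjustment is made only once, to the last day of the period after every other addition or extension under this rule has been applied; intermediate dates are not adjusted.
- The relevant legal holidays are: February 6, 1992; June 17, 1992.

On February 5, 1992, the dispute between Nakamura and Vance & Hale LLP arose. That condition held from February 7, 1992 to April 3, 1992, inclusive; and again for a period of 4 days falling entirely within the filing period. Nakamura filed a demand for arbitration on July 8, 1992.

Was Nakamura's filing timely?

79 days after February 5, 1992 is April 24, 1992.
From February 7, 1992 through April 3, 1992 inclusive is 57 days; tolling adds 57 days: April 24, 1992 + 57 days = June 20, 1992.
Tolling adds 4 days: June 20, 1992 + 4 days = June 24, 1992.
June 24, 1992 is a Wednesday and not a legal holiday, so no extension applies.
The deadline is June 24, 1992; the filing on July 8, 1992 is after that date.

No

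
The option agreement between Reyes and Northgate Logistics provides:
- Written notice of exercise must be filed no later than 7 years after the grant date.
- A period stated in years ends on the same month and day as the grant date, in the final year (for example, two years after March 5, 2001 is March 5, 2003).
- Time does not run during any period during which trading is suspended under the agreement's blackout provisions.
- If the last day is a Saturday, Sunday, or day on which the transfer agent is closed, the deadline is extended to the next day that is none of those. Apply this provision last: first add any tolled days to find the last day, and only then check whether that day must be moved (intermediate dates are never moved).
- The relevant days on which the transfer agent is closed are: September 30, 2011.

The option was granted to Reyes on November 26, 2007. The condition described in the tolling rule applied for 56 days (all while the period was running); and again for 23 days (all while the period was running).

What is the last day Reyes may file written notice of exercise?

February 13, 2015

7 years after November 26, 2007 is November 26, 2014.
Tolling adds 56 days: November 26, 2014 + 56 days = January 21, 2015.
Tolling adds 23 days: January 21, 2015 + 23 days = February 13, 2015.
February 13, 2015 is a Friday and not a day on which the transfer agent is closed, so no extension applies.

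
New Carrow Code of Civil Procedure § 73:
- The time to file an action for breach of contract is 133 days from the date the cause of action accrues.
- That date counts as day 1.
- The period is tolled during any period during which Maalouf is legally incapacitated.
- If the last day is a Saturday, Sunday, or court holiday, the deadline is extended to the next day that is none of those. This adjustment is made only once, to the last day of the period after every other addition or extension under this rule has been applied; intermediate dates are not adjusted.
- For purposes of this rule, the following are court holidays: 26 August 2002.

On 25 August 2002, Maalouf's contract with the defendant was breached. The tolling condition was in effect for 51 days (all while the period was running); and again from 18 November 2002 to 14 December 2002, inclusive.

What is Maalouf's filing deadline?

Counting 25 August 2002 as day 1, day 133 is January 4, 2003.
Tolling adds 51 days: January 4, 2003 + 51 days = February 24, 2003.
From November 18, 2002 through December 14, 2002 inclusive is 27 days; tolling adds 27 days: February 24, 2003 + 27 days = March 23, 2003.
March 23, 2003 is Sunday. The next qualifying day is March 24, 2003.

March 24, 2003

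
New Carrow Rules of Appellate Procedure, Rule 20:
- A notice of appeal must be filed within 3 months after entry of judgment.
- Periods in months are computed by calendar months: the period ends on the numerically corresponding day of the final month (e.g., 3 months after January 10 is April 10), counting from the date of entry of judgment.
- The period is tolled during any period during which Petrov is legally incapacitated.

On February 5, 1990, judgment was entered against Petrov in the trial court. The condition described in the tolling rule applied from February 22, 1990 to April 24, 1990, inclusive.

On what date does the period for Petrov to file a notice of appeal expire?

July 6, 1990

3 months after February 5, 1990 is May 5, 1990.
From February 22, 1990 through April 24, 1990 inclusive is 62 days; tolling adds 62 days: May 5, 1990 + 62 days = July 6, 1990.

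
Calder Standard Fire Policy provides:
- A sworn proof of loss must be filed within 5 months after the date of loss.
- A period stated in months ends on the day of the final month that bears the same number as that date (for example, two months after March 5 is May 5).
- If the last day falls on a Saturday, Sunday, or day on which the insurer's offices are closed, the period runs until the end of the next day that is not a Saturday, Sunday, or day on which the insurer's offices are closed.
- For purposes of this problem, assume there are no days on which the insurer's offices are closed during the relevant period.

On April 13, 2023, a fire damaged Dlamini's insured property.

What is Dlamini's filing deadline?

5 months after April 13, 2023 is September 13, 2023.
September 13, 2023 is a Wednesday and not a day on which the insurer's offices are closed, so no extension applies.

September 13, 2023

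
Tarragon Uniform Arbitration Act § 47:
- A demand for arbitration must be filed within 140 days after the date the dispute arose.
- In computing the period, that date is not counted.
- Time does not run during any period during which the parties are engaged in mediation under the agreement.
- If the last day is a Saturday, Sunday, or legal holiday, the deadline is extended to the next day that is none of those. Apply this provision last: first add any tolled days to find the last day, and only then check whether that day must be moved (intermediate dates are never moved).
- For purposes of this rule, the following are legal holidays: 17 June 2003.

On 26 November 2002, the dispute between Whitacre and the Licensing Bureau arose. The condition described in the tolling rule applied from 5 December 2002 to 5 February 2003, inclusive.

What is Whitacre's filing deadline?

June 18, 2003

140 days after 26 November 2002 is April 15, 2003.
From December 5, 2002 through February 5, 2003 inclusive is 63 days; tolling adds 63 days: April 15, 2003 + 63 days = June 17, 2003.
June 17, 2003 is a listed holiday. The next qualifying day is June 18, 2003.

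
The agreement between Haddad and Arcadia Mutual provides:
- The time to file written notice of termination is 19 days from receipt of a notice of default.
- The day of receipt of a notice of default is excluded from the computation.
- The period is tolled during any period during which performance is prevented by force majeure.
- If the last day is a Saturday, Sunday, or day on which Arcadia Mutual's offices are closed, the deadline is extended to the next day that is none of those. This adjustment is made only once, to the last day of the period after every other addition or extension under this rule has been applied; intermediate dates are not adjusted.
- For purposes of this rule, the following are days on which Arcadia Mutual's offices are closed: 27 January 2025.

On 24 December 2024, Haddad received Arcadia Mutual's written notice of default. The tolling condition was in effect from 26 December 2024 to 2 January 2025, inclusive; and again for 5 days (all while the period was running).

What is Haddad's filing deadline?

January 28, 2025

19 days after 24 December 2024 is January 12, 2025.
From December 26, 2024 through January 2, 2025 inclusive is 8 days; tolling adds 8 days: January 12, 2025 + 8 days = January 20, 2025.
Tolling adds 5 days: January 20, 2025 + 5 days = January 25, 2025.
January 25, 2025 is Saturday; January 26, 2025 is Sunday; January 27, 2025 is a listed holiday. The next qualifying day is January 28, 2025.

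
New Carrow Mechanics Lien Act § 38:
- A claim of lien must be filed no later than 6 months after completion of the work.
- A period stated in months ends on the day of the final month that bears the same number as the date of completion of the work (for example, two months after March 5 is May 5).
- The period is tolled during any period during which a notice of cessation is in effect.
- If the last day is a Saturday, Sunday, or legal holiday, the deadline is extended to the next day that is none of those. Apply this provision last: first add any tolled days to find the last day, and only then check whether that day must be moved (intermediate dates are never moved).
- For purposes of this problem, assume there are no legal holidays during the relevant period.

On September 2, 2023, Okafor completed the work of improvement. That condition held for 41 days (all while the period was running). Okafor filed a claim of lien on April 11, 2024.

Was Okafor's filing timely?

6 months after September 2, 2023 is March 2, 2024.
Tolling adds 41 days: March 2, 2024 + 41 days = April 12, 2024.
April 12, 2024 is a Friday and not a legal holiday, so no extension applies.
The deadline is April 12, 2024; the filing on April 11, 2024 is on or before that date.

Yes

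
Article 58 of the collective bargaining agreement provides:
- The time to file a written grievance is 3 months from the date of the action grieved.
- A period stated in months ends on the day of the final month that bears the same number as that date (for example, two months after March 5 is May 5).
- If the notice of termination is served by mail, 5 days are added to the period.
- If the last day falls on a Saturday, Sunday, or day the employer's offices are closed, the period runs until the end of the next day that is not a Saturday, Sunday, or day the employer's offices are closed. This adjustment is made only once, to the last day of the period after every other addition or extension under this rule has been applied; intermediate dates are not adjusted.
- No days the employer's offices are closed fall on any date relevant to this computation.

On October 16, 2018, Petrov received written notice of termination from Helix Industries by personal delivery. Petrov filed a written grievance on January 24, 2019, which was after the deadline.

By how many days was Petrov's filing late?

8 days

3 months after October 16, 2018 is January 16, 2019.
Service was not by mail, so no mail extension applies.
January 16, 2019 is a Wednesday and not a day the employer's offices are closed, so no extension applies.
The deadline is January 16, 2019; from January 16, 2019 to January 24, 2019 is 8 days.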